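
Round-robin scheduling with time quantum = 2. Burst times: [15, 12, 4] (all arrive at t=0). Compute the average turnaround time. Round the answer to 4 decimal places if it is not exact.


Time quantum = 2
Execution trace:
  J1 runs 2 units, time = 2
  J2 runs 2 units, time = 4
  J3 runs 2 units, time = 6
  J1 runs 2 units, time = 8
  J2 runs 2 units, time = 10
  J3 runs 2 units, time = 12
  J1 runs 2 units, time = 14
  J2 runs 2 units, time = 16
  J1 runs 2 units, time = 18
  J2 runs 2 units, time = 20
  J1 runs 2 units, time = 22
  J2 runs 2 units, time = 24
  J1 runs 2 units, time = 26
  J2 runs 2 units, time = 28
  J1 runs 2 units, time = 30
  J1 runs 1 units, time = 31
Finish times: [31, 28, 12]
Average turnaround = 71/3 = 23.6667

23.6667


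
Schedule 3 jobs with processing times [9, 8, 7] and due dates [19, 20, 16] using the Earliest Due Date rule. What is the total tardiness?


Sort by due date (EDD order): [(7, 16), (9, 19), (8, 20)]
Compute completion times and tardiness:
  Job 1: p=7, d=16, C=7, tardiness=max(0,7-16)=0
  Job 2: p=9, d=19, C=16, tardiness=max(0,16-19)=0
  Job 3: p=8, d=20, C=24, tardiness=max(0,24-20)=4
Total tardiness = 4

4


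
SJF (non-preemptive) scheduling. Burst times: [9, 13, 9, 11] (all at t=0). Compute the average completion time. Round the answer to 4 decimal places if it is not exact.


SJF order (ascending): [9, 9, 11, 13]
Completion times:
  Job 1: burst=9, C=9
  Job 2: burst=9, C=18
  Job 3: burst=11, C=29
  Job 4: burst=13, C=42
Average completion = 98/4 = 24.5

24.5


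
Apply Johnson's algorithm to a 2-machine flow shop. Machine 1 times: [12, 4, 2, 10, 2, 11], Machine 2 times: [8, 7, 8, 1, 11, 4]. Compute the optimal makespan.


Apply Johnson's rule:
  Group 1 (a <= b): [(3, 2, 8), (5, 2, 11), (2, 4, 7)]
  Group 2 (a > b): [(1, 12, 8), (6, 11, 4), (4, 10, 1)]
Optimal job order: [3, 5, 2, 1, 6, 4]
Schedule:
  Job 3: M1 done at 2, M2 done at 10
  Job 5: M1 done at 4, M2 done at 21
  Job 2: M1 done at 8, M2 done at 28
  Job 1: M1 done at 20, M2 done at 36
  Job 6: M1 done at 31, M2 done at 40
  Job 4: M1 done at 41, M2 done at 42
Makespan = 42

42


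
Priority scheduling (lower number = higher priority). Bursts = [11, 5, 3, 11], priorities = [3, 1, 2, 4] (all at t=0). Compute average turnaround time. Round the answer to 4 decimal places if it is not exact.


Sort by priority (ascending = highest first):
Order: [(1, 5), (2, 3), (3, 11), (4, 11)]
Completion times:
  Priority 1, burst=5, C=5
  Priority 2, burst=3, C=8
  Priority 3, burst=11, C=19
  Priority 4, burst=11, C=30
Average turnaround = 62/4 = 15.5

15.5


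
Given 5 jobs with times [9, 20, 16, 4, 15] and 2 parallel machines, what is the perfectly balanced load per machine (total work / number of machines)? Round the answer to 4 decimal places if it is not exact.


Total processing time = 9 + 20 + 16 + 4 + 15 = 64
Number of machines = 2
Ideal balanced load = 64 / 2 = 32.0

32.0


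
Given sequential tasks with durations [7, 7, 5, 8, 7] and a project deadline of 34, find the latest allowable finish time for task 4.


LF(activity 4) = deadline - sum of successor durations
Successors: activities 5 through 5 with durations [7]
Sum of successor durations = 7
LF = 34 - 7 = 27

27


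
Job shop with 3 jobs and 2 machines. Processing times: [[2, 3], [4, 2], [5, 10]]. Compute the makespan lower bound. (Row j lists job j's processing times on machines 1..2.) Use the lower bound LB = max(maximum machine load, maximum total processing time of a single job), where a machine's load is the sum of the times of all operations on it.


Machine loads:
  Machine 1: 2 + 4 + 5 = 11
  Machine 2: 3 + 2 + 10 = 15
Max machine load = 15
Job totals:
  Job 1: 5
  Job 2: 6
  Job 3: 15
Max job total = 15
Lower bound = max(15, 15) = 15

15


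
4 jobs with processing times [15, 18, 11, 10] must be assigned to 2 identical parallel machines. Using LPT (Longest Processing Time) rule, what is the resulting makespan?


Sort jobs in decreasing order (LPT): [18, 15, 11, 10]
Assign each job to the least loaded machine:
  Machine 1: jobs [18, 10], load = 28
  Machine 2: jobs [15, 11], load = 26
Makespan = max load = 28

28


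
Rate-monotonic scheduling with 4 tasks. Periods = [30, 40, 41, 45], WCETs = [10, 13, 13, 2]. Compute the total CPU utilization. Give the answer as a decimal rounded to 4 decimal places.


Compute individual utilizations (exact fractions):
  Task 1: C/T = 10/30 = 1/3 (approx. 0.3333)
  Task 2: C/T = 13/40 (approx. 0.325)
  Task 3: C/T = 13/41 (approx. 0.3171)
  Task 4: C/T = 2/45 (approx. 0.0444)
Total utilization U = 1/3 + 13/40 + 13/41 + 2/45 = 15053/14760
Rounded to 4 decimal places: U = 1.0199
RM (Liu & Layland) bound for 4 tasks = 0.756828; compare with U = 15053/14760 (approx. 1.019851)
U > 1, so the task set is not schedulable (processor overloaded).

1.0199


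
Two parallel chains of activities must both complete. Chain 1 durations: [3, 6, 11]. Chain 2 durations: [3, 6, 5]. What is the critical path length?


Path A total = 3 + 6 + 11 = 20
Path B total = 3 + 6 + 5 = 14
Critical path = longest path = max(20, 14) = 20

20


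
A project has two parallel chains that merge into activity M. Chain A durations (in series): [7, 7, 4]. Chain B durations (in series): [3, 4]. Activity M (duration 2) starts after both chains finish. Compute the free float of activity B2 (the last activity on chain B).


ES(B2) = sum of predecessors on chain B = 3
EF(B2) = ES + duration = 3 + 4 = 7
Successor of B2 is M. ES(M) = max(sum(A), sum(B)) = max(18, 7) = 18
Free float = ES(successor) - EF(current) = 18 - 7 = 11

11


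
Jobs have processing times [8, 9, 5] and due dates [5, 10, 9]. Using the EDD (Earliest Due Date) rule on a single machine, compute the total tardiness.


Sort by due date (EDD order): [(8, 5), (5, 9), (9, 10)]
Compute completion times and tardiness:
  Job 1: p=8, d=5, C=8, tardiness=max(0,8-5)=3
  Job 2: p=5, d=9, C=13, tardiness=max(0,13-9)=4
  Job 3: p=9, d=10, C=22, tardiness=max(0,22-10)=12
Total tardiness = 19

19


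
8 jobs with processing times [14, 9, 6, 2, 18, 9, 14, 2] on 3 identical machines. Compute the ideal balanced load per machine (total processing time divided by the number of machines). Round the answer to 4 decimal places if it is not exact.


Total processing time = 14 + 9 + 6 + 2 + 18 + 9 + 14 + 2 = 74
Number of machines = 3
Ideal balanced load = 74 / 3 = 24.6667

24.6667


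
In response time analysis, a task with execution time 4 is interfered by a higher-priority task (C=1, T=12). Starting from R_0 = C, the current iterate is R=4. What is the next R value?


R_next = C + ceil(R_prev / T_hp) * C_hp
ceil(4 / 12) = ceil(0.3333) = 1
Interference = 1 * 1 = 1
R_next = 4 + 1 = 5

5


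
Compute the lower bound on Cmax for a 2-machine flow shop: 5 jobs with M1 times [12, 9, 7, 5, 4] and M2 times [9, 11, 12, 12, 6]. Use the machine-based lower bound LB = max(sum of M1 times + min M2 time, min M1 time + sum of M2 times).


LB1 = sum(M1 times) + min(M2 times) = 37 + 6 = 43
LB2 = min(M1 times) + sum(M2 times) = 4 + 50 = 54
Lower bound = max(LB1, LB2) = max(43, 54) = 54

54


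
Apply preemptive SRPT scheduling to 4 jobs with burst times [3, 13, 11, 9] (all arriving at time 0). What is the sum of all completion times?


Since all jobs arrive at t=0, SRPT equals SPT ordering.
SPT order: [3, 9, 11, 13]
Completion times:
  Job 1: p=3, C=3
  Job 2: p=9, C=12
  Job 3: p=11, C=23
  Job 4: p=13, C=36
Total completion time = 3 + 12 + 23 + 36 = 74

74


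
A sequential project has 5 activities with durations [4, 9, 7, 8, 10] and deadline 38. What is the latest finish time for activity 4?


LF(activity 4) = deadline - sum of successor durations
Successors: activities 5 through 5 with durations [10]
Sum of successor durations = 10
LF = 38 - 10 = 28

28


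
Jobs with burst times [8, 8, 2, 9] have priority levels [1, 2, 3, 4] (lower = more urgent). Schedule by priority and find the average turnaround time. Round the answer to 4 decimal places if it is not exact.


Sort by priority (ascending = highest first):
Order: [(1, 8), (2, 8), (3, 2), (4, 9)]
Completion times:
  Priority 1, burst=8, C=8
  Priority 2, burst=8, C=16
  Priority 3, burst=2, C=18
  Priority 4, burst=9, C=27
Average turnaround = 69/4 = 17.25

17.25


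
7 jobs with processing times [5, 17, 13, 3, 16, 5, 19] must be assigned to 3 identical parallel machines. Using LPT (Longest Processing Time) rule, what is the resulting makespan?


Sort jobs in decreasing order (LPT): [19, 17, 16, 13, 5, 5, 3]
Assign each job to the least loaded machine:
  Machine 1: jobs [19, 5], load = 24
  Machine 2: jobs [17, 5, 3], load = 25
  Machine 3: jobs [16, 13], load = 29
Makespan = max load = 29

29


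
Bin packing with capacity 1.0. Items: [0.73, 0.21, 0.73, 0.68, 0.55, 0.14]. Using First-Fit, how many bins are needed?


Place items sequentially using First-Fit:
  Item 0.73 -> new Bin 1
  Item 0.21 -> Bin 1 (now 0.94)
  Item 0.73 -> new Bin 2
  Item 0.68 -> new Bin 3
  Item 0.55 -> new Bin 4
  Item 0.14 -> Bin 2 (now 0.87)
Total bins used = 4

4


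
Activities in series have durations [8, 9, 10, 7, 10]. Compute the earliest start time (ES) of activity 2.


Activity 2 starts after activities 1 through 1 complete.
Predecessor durations: [8]
ES = 8 = 8

8


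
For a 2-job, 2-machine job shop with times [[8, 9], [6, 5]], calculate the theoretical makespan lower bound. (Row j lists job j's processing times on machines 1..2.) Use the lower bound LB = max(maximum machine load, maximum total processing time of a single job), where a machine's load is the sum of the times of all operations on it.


Machine loads:
  Machine 1: 8 + 6 = 14
  Machine 2: 9 + 5 = 14
Max machine load = 14
Job totals:
  Job 1: 17
  Job 2: 11
Max job total = 17
Lower bound = max(14, 17) = 17

17


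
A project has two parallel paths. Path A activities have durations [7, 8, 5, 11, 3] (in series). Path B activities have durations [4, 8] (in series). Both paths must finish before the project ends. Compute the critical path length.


Path A total = 7 + 8 + 5 + 11 + 3 = 34
Path B total = 4 + 8 = 12
Critical path = longest path = max(34, 12) = 34

34


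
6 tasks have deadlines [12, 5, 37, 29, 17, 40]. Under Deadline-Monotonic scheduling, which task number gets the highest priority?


Sort tasks by relative deadline (ascending):
  Task 2: deadline = 5
  Task 1: deadline = 12
  Task 5: deadline = 17
  Task 4: deadline = 29
  Task 3: deadline = 37
  Task 6: deadline = 40
Priority order (highest first): [2, 1, 5, 4, 3, 6]
Highest priority task = 2

2


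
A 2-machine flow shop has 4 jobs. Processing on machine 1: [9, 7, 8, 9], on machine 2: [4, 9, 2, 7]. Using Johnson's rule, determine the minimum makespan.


Apply Johnson's rule:
  Group 1 (a <= b): [(2, 7, 9)]
  Group 2 (a > b): [(4, 9, 7), (1, 9, 4), (3, 8, 2)]
Optimal job order: [2, 4, 1, 3]
Schedule:
  Job 2: M1 done at 7, M2 done at 16
  Job 4: M1 done at 16, M2 done at 23
  Job 1: M1 done at 25, M2 done at 29
  Job 3: M1 done at 33, M2 done at 35
Makespan = 35

35


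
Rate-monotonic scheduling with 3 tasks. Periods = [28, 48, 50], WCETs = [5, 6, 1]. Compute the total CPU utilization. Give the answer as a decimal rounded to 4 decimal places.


Compute individual utilizations (exact fractions):
  Task 1: C/T = 5/28 (approx. 0.1786)
  Task 2: C/T = 6/48 = 1/8 (approx. 0.125)
  Task 3: C/T = 1/50 (approx. 0.02)
Total utilization U = 5/28 + 1/8 + 1/50 = 453/1400
Rounded to 4 decimal places: U = 0.3236
RM (Liu & Layland) bound for 3 tasks = 0.779763; compare with U = 453/1400 (approx. 0.323571)
U <= bound, so schedulable by RM sufficient condition.

0.3236


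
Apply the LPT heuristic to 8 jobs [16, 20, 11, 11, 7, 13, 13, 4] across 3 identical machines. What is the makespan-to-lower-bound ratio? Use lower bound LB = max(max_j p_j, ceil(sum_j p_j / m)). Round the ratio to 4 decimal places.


LPT order: [20, 16, 13, 13, 11, 11, 7, 4]
Machine loads after assignment: [31, 31, 33]
LPT makespan = 33
Lower bound = max(max_job, ceil(total/3)) = max(20, 32) = 32
Ratio = 33 / 32 = 1.0313

1.0313


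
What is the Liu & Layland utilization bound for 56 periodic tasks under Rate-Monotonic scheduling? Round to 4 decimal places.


Compute 2^(1/56) = 1.0124545481
Subtract 1: 1.0124545481 - 1 = 0.0124545481
Multiply by n: 56 * 0.0124545481 = 0.6974546936
Round to 4 dp: 0.6975

0.6975


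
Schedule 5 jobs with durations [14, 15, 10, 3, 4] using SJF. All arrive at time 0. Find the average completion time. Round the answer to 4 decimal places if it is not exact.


SJF order (ascending): [3, 4, 10, 14, 15]
Completion times:
  Job 1: burst=3, C=3
  Job 2: burst=4, C=7
  Job 3: burst=10, C=17
  Job 4: burst=14, C=31
  Job 5: burst=15, C=46
Average completion = 104/5 = 20.8

20.8


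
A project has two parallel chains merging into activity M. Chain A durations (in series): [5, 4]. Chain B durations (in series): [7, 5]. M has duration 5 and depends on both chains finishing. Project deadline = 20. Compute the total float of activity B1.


Forward pass: ES(B1) = sum of predecessors on chain B = 0
EF = ES + duration = 0 + 7 = 7
Backward pass: LF(M) = deadline = 20; LS(M) = 20 - 5 = 15
LF(B1) = LS(M) - sum(successors on chain B) = 15 - 5 = 10
LS = LF - duration = 10 - 7 = 3
Total float = LS - ES = 3 - 0 = 3

3


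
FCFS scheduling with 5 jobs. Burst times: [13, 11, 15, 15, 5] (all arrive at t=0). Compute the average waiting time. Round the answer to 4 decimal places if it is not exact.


FCFS order (as given): [13, 11, 15, 15, 5]
Waiting times:
  Job 1: wait = 0
  Job 2: wait = 13
  Job 3: wait = 24
  Job 4: wait = 39
  Job 5: wait = 54
Sum of waiting times = 130
Average waiting time = 130/5 = 26.0

26.0


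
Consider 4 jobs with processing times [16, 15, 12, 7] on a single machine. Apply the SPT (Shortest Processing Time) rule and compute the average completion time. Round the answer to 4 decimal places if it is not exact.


Sort jobs by processing time (SPT order): [7, 12, 15, 16]
Compute completion times sequentially:
  Job 1: processing = 7, completes at 7
  Job 2: processing = 12, completes at 19
  Job 3: processing = 15, completes at 34
  Job 4: processing = 16, completes at 50
Sum of completion times = 110
Average completion time = 110/4 = 27.5

27.5


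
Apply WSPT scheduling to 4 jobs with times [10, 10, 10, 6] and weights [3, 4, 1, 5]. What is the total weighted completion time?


Compute p/w ratios and sort ascending (WSPT): [(6, 5), (10, 4), (10, 3), (10, 1)]
Compute weighted completion times:
  Job (p=6,w=5): C=6, w*C=5*6=30
  Job (p=10,w=4): C=16, w*C=4*16=64
  Job (p=10,w=3): C=26, w*C=3*26=78
  Job (p=10,w=1): C=36, w*C=1*36=36
Total weighted completion time = 208

208


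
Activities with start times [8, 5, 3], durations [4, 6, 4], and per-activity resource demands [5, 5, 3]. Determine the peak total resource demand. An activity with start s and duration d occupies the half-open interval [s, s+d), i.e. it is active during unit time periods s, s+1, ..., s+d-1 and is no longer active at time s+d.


Each activity i is active on [start_i, start_i + duration_i).
Compute total resource usage per time slot:
  t=0: active resources = [], total = 0
  t=1: active resources = [], total = 0
  t=2: active resources = [], total = 0
  t=3: active resources = [3], total = 3
  t=4: active resources = [3], total = 3
  t=5: active resources = [5, 3], total = 8
  t=6: active resources = [5, 3], total = 8
  t=7: active resources = [5], total = 5
  t=8: active resources = [5, 5], total = 10
  t=9: active resources = [5, 5], total = 10
  t=10: active resources = [5, 5], total = 10
  t=11: active resources = [5], total = 5
Peak resource demand = 10

10


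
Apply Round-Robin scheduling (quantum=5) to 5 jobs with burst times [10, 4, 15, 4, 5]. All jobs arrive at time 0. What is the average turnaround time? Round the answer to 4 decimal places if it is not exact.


Time quantum = 5
Execution trace:
  J1 runs 5 units, time = 5
  J2 runs 4 units, time = 9
  J3 runs 5 units, time = 14
  J4 runs 4 units, time = 18
  J5 runs 5 units, time = 23
  J1 runs 5 units, time = 28
  J3 runs 5 units, time = 33
  J3 runs 5 units, time = 38
Finish times: [28, 9, 38, 18, 23]
Average turnaround = 116/5 = 23.2

23.2


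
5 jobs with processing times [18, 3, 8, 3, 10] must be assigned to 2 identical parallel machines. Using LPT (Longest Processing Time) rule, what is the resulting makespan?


Sort jobs in decreasing order (LPT): [18, 10, 8, 3, 3]
Assign each job to the least loaded machine:
  Machine 1: jobs [18, 3], load = 21
  Machine 2: jobs [10, 8, 3], load = 21
Makespan = max load = 21

21


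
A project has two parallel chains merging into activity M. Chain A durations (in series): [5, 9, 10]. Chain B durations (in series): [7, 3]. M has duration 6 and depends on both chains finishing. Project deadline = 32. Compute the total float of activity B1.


Forward pass: ES(B1) = sum of predecessors on chain B = 0
EF = ES + duration = 0 + 7 = 7
Backward pass: LF(M) = deadline = 32; LS(M) = 32 - 6 = 26
LF(B1) = LS(M) - sum(successors on chain B) = 26 - 3 = 23
LS = LF - duration = 23 - 7 = 16
Total float = LS - ES = 16 - 0 = 16

16


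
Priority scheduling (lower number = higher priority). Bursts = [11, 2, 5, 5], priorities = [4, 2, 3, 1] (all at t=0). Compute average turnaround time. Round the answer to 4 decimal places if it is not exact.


Sort by priority (ascending = highest first):
Order: [(1, 5), (2, 2), (3, 5), (4, 11)]
Completion times:
  Priority 1, burst=5, C=5
  Priority 2, burst=2, C=7
  Priority 3, burst=5, C=12
  Priority 4, burst=11, C=23
Average turnaround = 47/4 = 11.75

11.75


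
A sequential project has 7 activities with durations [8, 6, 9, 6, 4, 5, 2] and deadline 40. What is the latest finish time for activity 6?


LF(activity 6) = deadline - sum of successor durations
Successors: activities 7 through 7 with durations [2]
Sum of successor durations = 2
LF = 40 - 2 = 38

38


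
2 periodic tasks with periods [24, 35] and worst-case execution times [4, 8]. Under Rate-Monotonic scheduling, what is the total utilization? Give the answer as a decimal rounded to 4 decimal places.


Compute individual utilizations (exact fractions):
  Task 1: C/T = 4/24 = 1/6 (approx. 0.1667)
  Task 2: C/T = 8/35 (approx. 0.2286)
Total utilization U = 1/6 + 8/35 = 83/210
Rounded to 4 decimal places: U = 0.3952
RM (Liu & Layland) bound for 2 tasks = 0.828427; compare with U = 83/210 (approx. 0.395238)
U <= bound, so schedulable by RM sufficient condition.

0.3952


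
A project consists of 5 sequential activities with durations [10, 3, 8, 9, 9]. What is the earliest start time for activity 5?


Activity 5 starts after activities 1 through 4 complete.
Predecessor durations: [10, 3, 8, 9]
ES = 10 + 3 + 8 + 9 = 30

30


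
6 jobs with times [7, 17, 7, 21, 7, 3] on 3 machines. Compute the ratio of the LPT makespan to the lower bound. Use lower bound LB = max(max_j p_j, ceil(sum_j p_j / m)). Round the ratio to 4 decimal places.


LPT order: [21, 17, 7, 7, 7, 3]
Machine loads after assignment: [21, 20, 21]
LPT makespan = 21
Lower bound = max(max_job, ceil(total/3)) = max(21, 21) = 21
Ratio = 21 / 21 = 1.0

1.0


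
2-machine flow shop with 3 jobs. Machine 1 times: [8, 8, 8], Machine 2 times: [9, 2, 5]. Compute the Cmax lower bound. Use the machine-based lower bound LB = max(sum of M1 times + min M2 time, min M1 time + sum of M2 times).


LB1 = sum(M1 times) + min(M2 times) = 24 + 2 = 26
LB2 = min(M1 times) + sum(M2 times) = 8 + 16 = 24
Lower bound = max(LB1, LB2) = max(26, 24) = 26

26


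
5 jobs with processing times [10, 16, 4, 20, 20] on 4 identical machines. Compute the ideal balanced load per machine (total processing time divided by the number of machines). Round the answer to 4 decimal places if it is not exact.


Total processing time = 10 + 16 + 4 + 20 + 20 = 70
Number of machines = 4
Ideal balanced load = 70 / 4 = 17.5

17.5


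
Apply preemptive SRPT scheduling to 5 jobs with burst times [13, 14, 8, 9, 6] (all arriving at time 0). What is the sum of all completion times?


Since all jobs arrive at t=0, SRPT equals SPT ordering.
SPT order: [6, 8, 9, 13, 14]
Completion times:
  Job 1: p=6, C=6
  Job 2: p=8, C=14
  Job 3: p=9, C=23
  Job 4: p=13, C=36
  Job 5: p=14, C=50
Total completion time = 6 + 14 + 23 + 36 + 50 = 129

129


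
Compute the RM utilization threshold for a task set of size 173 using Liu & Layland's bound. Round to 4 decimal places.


Compute 2^(1/173) = 1.0040146684
Subtract 1: 1.0040146684 - 1 = 0.0040146684
Multiply by n: 173 * 0.0040146684 = 0.6945376332
Round to 4 dp: 0.6945

0.6945


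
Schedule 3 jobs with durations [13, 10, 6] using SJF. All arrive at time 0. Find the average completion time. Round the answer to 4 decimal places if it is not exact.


SJF order (ascending): [6, 10, 13]
Completion times:
  Job 1: burst=6, C=6
  Job 2: burst=10, C=16
  Job 3: burst=13, C=29
Average completion = 51/3 = 17.0

17.0


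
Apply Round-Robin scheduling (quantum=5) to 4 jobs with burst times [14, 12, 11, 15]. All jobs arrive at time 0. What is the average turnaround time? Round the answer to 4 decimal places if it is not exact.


Time quantum = 5
Execution trace:
  J1 runs 5 units, time = 5
  J2 runs 5 units, time = 10
  J3 runs 5 units, time = 15
  J4 runs 5 units, time = 20
  J1 runs 5 units, time = 25
  J2 runs 5 units, time = 30
  J3 runs 5 units, time = 35
  J4 runs 5 units, time = 40
  J1 runs 4 units, time = 44
  J2 runs 2 units, time = 46
  J3 runs 1 units, time = 47
  J4 runs 5 units, time = 52
Finish times: [44, 46, 47, 52]
Average turnaround = 189/4 = 47.25

47.25


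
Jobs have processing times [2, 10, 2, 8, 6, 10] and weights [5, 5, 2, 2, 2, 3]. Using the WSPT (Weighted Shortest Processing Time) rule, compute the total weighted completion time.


Compute p/w ratios and sort ascending (WSPT): [(2, 5), (2, 2), (10, 5), (6, 2), (10, 3), (8, 2)]
Compute weighted completion times:
  Job (p=2,w=5): C=2, w*C=5*2=10
  Job (p=2,w=2): C=4, w*C=2*4=8
  Job (p=10,w=5): C=14, w*C=5*14=70
  Job (p=6,w=2): C=20, w*C=2*20=40
  Job (p=10,w=3): C=30, w*C=3*30=90
  Job (p=8,w=2): C=38, w*C=2*38=76
Total weighted completion time = 294

294


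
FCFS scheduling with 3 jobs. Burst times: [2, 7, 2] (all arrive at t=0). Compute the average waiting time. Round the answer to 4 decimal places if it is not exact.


FCFS order (as given): [2, 7, 2]
Waiting times:
  Job 1: wait = 0
  Job 2: wait = 2
  Job 3: wait = 9
Sum of waiting times = 11
Average waiting time = 11/3 = 3.6667

3.6667


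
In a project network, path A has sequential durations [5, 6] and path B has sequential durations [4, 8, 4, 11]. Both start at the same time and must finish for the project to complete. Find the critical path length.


Path A total = 5 + 6 = 11
Path B total = 4 + 8 + 4 + 11 = 27
Critical path = longest path = max(11, 27) = 27

27


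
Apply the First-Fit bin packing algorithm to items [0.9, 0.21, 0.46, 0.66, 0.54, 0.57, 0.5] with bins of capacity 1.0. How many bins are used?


Place items sequentially using First-Fit:
  Item 0.9 -> new Bin 1
  Item 0.21 -> new Bin 2
  Item 0.46 -> Bin 2 (now 0.67)
  Item 0.66 -> new Bin 3
  Item 0.54 -> new Bin 4
  Item 0.57 -> new Bin 5
  Item 0.5 -> new Bin 6
Total bins used = 6

6


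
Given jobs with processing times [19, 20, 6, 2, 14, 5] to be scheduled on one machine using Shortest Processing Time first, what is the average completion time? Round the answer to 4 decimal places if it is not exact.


Sort jobs by processing time (SPT order): [2, 5, 6, 14, 19, 20]
Compute completion times sequentially:
  Job 1: processing = 2, completes at 2
  Job 2: processing = 5, completes at 7
  Job 3: processing = 6, completes at 13
  Job 4: processing = 14, completes at 27
  Job 5: processing = 19, completes at 46
  Job 6: processing = 20, completes at 66
Sum of completion times = 161
Average completion time = 161/6 = 26.8333

26.8333


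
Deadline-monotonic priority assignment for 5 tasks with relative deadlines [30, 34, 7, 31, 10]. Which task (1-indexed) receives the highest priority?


Sort tasks by relative deadline (ascending):
  Task 3: deadline = 7
  Task 5: deadline = 10
  Task 1: deadline = 30
  Task 4: deadline = 31
  Task 2: deadline = 34
Priority order (highest first): [3, 5, 1, 4, 2]
Highest priority task = 3

3


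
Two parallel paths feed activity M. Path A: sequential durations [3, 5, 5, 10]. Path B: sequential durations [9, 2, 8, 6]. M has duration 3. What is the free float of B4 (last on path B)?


ES(B4) = sum of predecessors on chain B = 19
EF(B4) = ES + duration = 19 + 6 = 25
Successor of B4 is M. ES(M) = max(sum(A), sum(B)) = max(23, 25) = 25
Free float = ES(successor) - EF(current) = 25 - 25 = 0

0


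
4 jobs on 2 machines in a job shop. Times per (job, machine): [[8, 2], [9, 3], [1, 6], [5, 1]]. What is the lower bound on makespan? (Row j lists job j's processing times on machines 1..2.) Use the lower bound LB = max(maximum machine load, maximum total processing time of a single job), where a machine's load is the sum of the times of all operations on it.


Machine loads:
  Machine 1: 8 + 9 + 1 + 5 = 23
  Machine 2: 2 + 3 + 6 + 1 = 12
Max machine load = 23
Job totals:
  Job 1: 10
  Job 2: 12
  Job 3: 7
  Job 4: 6
Max job total = 12
Lower bound = max(23, 12) = 23

23


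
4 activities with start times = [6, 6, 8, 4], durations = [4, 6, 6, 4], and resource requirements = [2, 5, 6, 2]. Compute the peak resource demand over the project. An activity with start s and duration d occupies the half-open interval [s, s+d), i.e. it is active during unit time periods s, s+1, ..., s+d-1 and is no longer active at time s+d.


Each activity i is active on [start_i, start_i + duration_i).
Compute total resource usage per time slot:
  t=0: active resources = [], total = 0
  t=1: active resources = [], total = 0
  t=2: active resources = [], total = 0
  t=3: active resources = [], total = 0
  t=4: active resources = [2], total = 2
  t=5: active resources = [2], total = 2
  t=6: active resources = [2, 5, 2], total = 9
  t=7: active resources = [2, 5, 2], total = 9
  t=8: active resources = [2, 5, 6], total = 13
  t=9: active resources = [2, 5, 6], total = 13
  t=10: active resources = [5, 6], total = 11
  t=11: active resources = [5, 6], total = 11
  t=12: active resources = [6], total = 6
  t=13: active resources = [6], total = 6
Peak resource demand = 13

13


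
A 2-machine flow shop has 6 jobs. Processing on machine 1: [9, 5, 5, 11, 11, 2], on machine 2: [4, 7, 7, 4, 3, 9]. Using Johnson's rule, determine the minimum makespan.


Apply Johnson's rule:
  Group 1 (a <= b): [(6, 2, 9), (2, 5, 7), (3, 5, 7)]
  Group 2 (a > b): [(1, 9, 4), (4, 11, 4), (5, 11, 3)]
Optimal job order: [6, 2, 3, 1, 4, 5]
Schedule:
  Job 6: M1 done at 2, M2 done at 11
  Job 2: M1 done at 7, M2 done at 18
  Job 3: M1 done at 12, M2 done at 25
  Job 1: M1 done at 21, M2 done at 29
  Job 4: M1 done at 32, M2 done at 36
  Job 5: M1 done at 43, M2 done at 46
Makespan = 46

46


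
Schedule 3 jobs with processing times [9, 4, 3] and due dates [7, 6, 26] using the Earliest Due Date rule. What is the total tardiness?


Sort by due date (EDD order): [(4, 6), (9, 7), (3, 26)]
Compute completion times and tardiness:
  Job 1: p=4, d=6, C=4, tardiness=max(0,4-6)=0
  Job 2: p=9, d=7, C=13, tardiness=max(0,13-7)=6
  Job 3: p=3, d=26, C=16, tardiness=max(0,16-26)=0
Total tardiness = 6

6


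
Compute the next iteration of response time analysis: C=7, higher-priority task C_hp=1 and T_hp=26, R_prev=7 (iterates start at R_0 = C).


R_next = C + ceil(R_prev / T_hp) * C_hp
ceil(7 / 26) = ceil(0.2692) = 1
Interference = 1 * 1 = 1
R_next = 7 + 1 = 8

8


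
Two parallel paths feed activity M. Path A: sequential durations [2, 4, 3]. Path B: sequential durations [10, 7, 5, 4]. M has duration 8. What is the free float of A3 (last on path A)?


ES(A3) = sum of predecessors on chain A = 6
EF(A3) = ES + duration = 6 + 3 = 9
Successor of A3 is M. ES(M) = max(sum(A), sum(B)) = max(9, 26) = 26
Free float = ES(successor) - EF(current) = 26 - 9 = 17

17


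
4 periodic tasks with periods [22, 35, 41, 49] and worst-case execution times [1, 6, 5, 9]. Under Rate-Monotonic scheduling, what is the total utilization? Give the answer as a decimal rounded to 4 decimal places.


Compute individual utilizations (exact fractions):
  Task 1: C/T = 1/22 (approx. 0.0455)
  Task 2: C/T = 6/35 (approx. 0.1714)
  Task 3: C/T = 5/41 (approx. 0.122)
  Task 4: C/T = 9/49 (approx. 0.1837)
Total utilization U = 1/22 + 6/35 + 5/41 + 9/49 = 115469/220990
Rounded to 4 decimal places: U = 0.5225
RM (Liu & Layland) bound for 4 tasks = 0.756828; compare with U = 115469/220990 (approx. 0.522508)
U <= bound, so schedulable by RM sufficient condition.

0.5225


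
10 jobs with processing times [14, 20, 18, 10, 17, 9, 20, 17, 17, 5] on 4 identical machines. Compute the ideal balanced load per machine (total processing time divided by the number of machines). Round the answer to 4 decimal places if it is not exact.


Total processing time = 14 + 20 + 18 + 10 + 17 + 9 + 20 + 17 + 17 + 5 = 147
Number of machines = 4
Ideal balanced load = 147 / 4 = 36.75

36.75


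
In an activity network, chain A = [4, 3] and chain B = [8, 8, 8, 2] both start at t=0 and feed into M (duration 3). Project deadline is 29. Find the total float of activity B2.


Forward pass: ES(B2) = sum of predecessors on chain B = 8
EF = ES + duration = 8 + 8 = 16
Backward pass: LF(M) = deadline = 29; LS(M) = 29 - 3 = 26
LF(B2) = LS(M) - sum(successors on chain B) = 26 - 10 = 16
LS = LF - duration = 16 - 8 = 8
Total float = LS - ES = 8 - 8 = 0

0


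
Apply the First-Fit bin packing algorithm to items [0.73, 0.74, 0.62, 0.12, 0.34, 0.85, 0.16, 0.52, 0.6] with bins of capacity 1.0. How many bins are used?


Place items sequentially using First-Fit:
  Item 0.73 -> new Bin 1
  Item 0.74 -> new Bin 2
  Item 0.62 -> new Bin 3
  Item 0.12 -> Bin 1 (now 0.85)
  Item 0.34 -> Bin 3 (now 0.96)
  Item 0.85 -> new Bin 4
  Item 0.16 -> Bin 2 (now 0.9)
  Item 0.52 -> new Bin 5
  Item 0.6 -> new Bin 6
Total bins used = 6

6


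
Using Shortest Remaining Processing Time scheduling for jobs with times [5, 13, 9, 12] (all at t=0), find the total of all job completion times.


Since all jobs arrive at t=0, SRPT equals SPT ordering.
SPT order: [5, 9, 12, 13]
Completion times:
  Job 1: p=5, C=5
  Job 2: p=9, C=14
  Job 3: p=12, C=26
  Job 4: p=13, C=39
Total completion time = 5 + 14 + 26 + 39 = 84

84


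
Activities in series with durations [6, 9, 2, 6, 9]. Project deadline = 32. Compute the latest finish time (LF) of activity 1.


LF(activity 1) = deadline - sum of successor durations
Successors: activities 2 through 5 with durations [9, 2, 6, 9]
Sum of successor durations = 26
LF = 32 - 26 = 6

6


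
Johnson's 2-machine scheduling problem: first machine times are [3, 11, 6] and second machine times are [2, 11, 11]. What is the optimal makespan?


Apply Johnson's rule:
  Group 1 (a <= b): [(3, 6, 11), (2, 11, 11)]
  Group 2 (a > b): [(1, 3, 2)]
Optimal job order: [3, 2, 1]
Schedule:
  Job 3: M1 done at 6, M2 done at 17
  Job 2: M1 done at 17, M2 done at 28
  Job 1: M1 done at 20, M2 done at 30
Makespan = 30

30


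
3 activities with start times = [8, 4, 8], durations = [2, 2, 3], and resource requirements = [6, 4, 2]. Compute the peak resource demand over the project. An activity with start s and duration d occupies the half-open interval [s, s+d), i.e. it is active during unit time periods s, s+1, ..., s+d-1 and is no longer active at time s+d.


Each activity i is active on [start_i, start_i + duration_i).
Compute total resource usage per time slot:
  t=0: active resources = [], total = 0
  t=1: active resources = [], total = 0
  t=2: active resources = [], total = 0
  t=3: active resources = [], total = 0
  t=4: active resources = [4], total = 4
  t=5: active resources = [4], total = 4
  t=6: active resources = [], total = 0
  t=7: active resources = [], total = 0
  t=8: active resources = [6, 2], total = 8
  t=9: active resources = [6, 2], total = 8
  t=10: active resources = [2], total = 2
Peak resource demand = 8

8


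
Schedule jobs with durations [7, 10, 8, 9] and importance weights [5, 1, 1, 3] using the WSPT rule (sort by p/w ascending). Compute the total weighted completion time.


Compute p/w ratios and sort ascending (WSPT): [(7, 5), (9, 3), (8, 1), (10, 1)]
Compute weighted completion times:
  Job (p=7,w=5): C=7, w*C=5*7=35
  Job (p=9,w=3): C=16, w*C=3*16=48
  Job (p=8,w=1): C=24, w*C=1*24=24
  Job (p=10,w=1): C=34, w*C=1*34=34
Total weighted completion time = 141

141


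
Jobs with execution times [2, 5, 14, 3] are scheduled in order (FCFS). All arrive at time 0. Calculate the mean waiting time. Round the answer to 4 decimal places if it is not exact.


FCFS order (as given): [2, 5, 14, 3]
Waiting times:
  Job 1: wait = 0
  Job 2: wait = 2
  Job 3: wait = 7
  Job 4: wait = 21
Sum of waiting times = 30
Average waiting time = 30/4 = 7.5

7.5


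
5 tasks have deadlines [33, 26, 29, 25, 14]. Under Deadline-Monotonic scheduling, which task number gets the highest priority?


Sort tasks by relative deadline (ascending):
  Task 5: deadline = 14
  Task 4: deadline = 25
  Task 2: deadline = 26
  Task 3: deadline = 29
  Task 1: deadline = 33
Priority order (highest first): [5, 4, 2, 3, 1]
Highest priority task = 5

5


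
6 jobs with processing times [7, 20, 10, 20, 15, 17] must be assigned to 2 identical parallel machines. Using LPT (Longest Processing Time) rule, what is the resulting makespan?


Sort jobs in decreasing order (LPT): [20, 20, 17, 15, 10, 7]
Assign each job to the least loaded machine:
  Machine 1: jobs [20, 17, 7], load = 44
  Machine 2: jobs [20, 15, 10], load = 45
Makespan = max load = 45

45


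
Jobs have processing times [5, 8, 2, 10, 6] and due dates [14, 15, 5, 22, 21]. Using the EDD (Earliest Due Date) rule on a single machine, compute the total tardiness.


Sort by due date (EDD order): [(2, 5), (5, 14), (8, 15), (6, 21), (10, 22)]
Compute completion times and tardiness:
  Job 1: p=2, d=5, C=2, tardiness=max(0,2-5)=0
  Job 2: p=5, d=14, C=7, tardiness=max(0,7-14)=0
  Job 3: p=8, d=15, C=15, tardiness=max(0,15-15)=0
  Job 4: p=6, d=21, C=21, tardiness=max(0,21-21)=0
  Job 5: p=10, d=22, C=31, tardiness=max(0,31-22)=9
Total tardiness = 9

9


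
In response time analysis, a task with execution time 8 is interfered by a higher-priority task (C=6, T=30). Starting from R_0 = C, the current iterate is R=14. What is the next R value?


R_next = C + ceil(R_prev / T_hp) * C_hp
ceil(14 / 30) = ceil(0.4667) = 1
Interference = 1 * 6 = 6
R_next = 8 + 6 = 14
R_next = R_prev, so the iteration has converged (response time = 14).

14


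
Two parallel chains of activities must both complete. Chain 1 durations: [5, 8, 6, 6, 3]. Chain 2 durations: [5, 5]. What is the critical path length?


Path A total = 5 + 8 + 6 + 6 + 3 = 28
Path B total = 5 + 5 = 10
Critical path = longest path = max(28, 10) = 28

28


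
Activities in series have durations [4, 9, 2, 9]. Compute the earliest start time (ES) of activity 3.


Activity 3 starts after activities 1 through 2 complete.
Predecessor durations: [4, 9]
ES = 4 + 9 = 13

13


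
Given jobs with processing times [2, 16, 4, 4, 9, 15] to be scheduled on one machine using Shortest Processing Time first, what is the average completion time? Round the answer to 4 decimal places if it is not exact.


Sort jobs by processing time (SPT order): [2, 4, 4, 9, 15, 16]
Compute completion times sequentially:
  Job 1: processing = 2, completes at 2
  Job 2: processing = 4, completes at 6
  Job 3: processing = 4, completes at 10
  Job 4: processing = 9, completes at 19
  Job 5: processing = 15, completes at 34
  Job 6: processing = 16, completes at 50
Sum of completion times = 121
Average completion time = 121/6 = 20.1667

20.1667


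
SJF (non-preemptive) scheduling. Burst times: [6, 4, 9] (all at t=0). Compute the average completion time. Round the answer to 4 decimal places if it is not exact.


SJF order (ascending): [4, 6, 9]
Completion times:
  Job 1: burst=4, C=4
  Job 2: burst=6, C=10
  Job 3: burst=9, C=19
Average completion = 33/3 = 11.0

11.0


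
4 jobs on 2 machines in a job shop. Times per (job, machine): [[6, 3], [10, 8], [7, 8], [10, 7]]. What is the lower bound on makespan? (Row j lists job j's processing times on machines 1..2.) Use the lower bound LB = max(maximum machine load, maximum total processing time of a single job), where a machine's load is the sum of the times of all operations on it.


Machine loads:
  Machine 1: 6 + 10 + 7 + 10 = 33
  Machine 2: 3 + 8 + 8 + 7 = 26
Max machine load = 33
Job totals:
  Job 1: 9
  Job 2: 18
  Job 3: 15
  Job 4: 17
Max job total = 18
Lower bound = max(33, 18) = 33

33


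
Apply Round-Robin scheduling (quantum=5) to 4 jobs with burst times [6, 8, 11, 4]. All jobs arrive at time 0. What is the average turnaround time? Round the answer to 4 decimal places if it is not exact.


Time quantum = 5
Execution trace:
  J1 runs 5 units, time = 5
  J2 runs 5 units, time = 10
  J3 runs 5 units, time = 15
  J4 runs 4 units, time = 19
  J1 runs 1 units, time = 20
  J2 runs 3 units, time = 23
  J3 runs 5 units, time = 28
  J3 runs 1 units, time = 29
Finish times: [20, 23, 29, 19]
Average turnaround = 91/4 = 22.75

22.75


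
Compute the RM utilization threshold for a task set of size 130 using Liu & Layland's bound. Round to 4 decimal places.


Compute 2^(1/130) = 1.0053461413
Subtract 1: 1.0053461413 - 1 = 0.0053461413
Multiply by n: 130 * 0.0053461413 = 0.6949983690
Round to 4 dp: 0.6950

0.6950


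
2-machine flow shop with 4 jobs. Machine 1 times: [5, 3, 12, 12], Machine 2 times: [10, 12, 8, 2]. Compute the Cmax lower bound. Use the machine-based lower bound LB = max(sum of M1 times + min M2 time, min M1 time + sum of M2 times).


LB1 = sum(M1 times) + min(M2 times) = 32 + 2 = 34
LB2 = min(M1 times) + sum(M2 times) = 3 + 32 = 35
Lower bound = max(LB1, LB2) = max(34, 35) = 35

35


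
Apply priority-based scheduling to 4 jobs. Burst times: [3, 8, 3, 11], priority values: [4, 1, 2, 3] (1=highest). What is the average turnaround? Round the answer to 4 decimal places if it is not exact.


Sort by priority (ascending = highest first):
Order: [(1, 8), (2, 3), (3, 11), (4, 3)]
Completion times:
  Priority 1, burst=8, C=8
  Priority 2, burst=3, C=11
  Priority 3, burst=11, C=22
  Priority 4, burst=3, C=25
Average turnaround = 66/4 = 16.5

16.5


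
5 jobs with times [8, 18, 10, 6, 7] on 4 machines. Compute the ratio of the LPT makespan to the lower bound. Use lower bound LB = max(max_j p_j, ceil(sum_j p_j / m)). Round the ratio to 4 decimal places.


LPT order: [18, 10, 8, 7, 6]
Machine loads after assignment: [18, 10, 8, 13]
LPT makespan = 18
Lower bound = max(max_job, ceil(total/4)) = max(18, 13) = 18
Ratio = 18 / 18 = 1.0

1.0


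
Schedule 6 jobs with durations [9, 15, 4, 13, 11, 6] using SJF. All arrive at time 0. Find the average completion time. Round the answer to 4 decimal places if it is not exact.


SJF order (ascending): [4, 6, 9, 11, 13, 15]
Completion times:
  Job 1: burst=4, C=4
  Job 2: burst=6, C=10
  Job 3: burst=9, C=19
  Job 4: burst=11, C=30
  Job 5: burst=13, C=43
  Job 6: burst=15, C=58
Average completion = 164/6 = 27.3333

27.3333


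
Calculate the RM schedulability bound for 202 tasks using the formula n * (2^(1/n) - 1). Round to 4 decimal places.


Compute 2^(1/202) = 1.0034373158
Subtract 1: 1.0034373158 - 1 = 0.0034373158
Multiply by n: 202 * 0.0034373158 = 0.6943377916
Round to 4 dp: 0.6943

0.6943


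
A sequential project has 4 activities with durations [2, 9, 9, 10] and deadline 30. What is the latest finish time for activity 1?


LF(activity 1) = deadline - sum of successor durations
Successors: activities 2 through 4 with durations [9, 9, 10]
Sum of successor durations = 28
LF = 30 - 28 = 2

2
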